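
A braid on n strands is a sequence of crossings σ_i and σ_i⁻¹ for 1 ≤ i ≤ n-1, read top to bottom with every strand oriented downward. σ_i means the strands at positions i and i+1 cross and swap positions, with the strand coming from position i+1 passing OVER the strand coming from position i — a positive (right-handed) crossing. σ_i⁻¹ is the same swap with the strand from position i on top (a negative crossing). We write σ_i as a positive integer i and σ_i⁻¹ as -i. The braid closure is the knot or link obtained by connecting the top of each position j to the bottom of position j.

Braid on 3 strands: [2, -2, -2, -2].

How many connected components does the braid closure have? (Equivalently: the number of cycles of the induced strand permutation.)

3

Derivation:
Track the strand permutation on 3 strands, starting from identity.
  step 1: s2 swaps positions 2,3 -> [1 3 2]
  step 2: s2^-1 swaps positions 2,3 -> [1 2 3]
  step 3: s2^-1 swaps positions 2,3 -> [1 3 2]
  step 4: s2^-1 swaps positions 2,3 -> [1 2 3]
Final permutation (position -> original strand): [1 2 3]
Closure components = cycle count of this permutation = 3.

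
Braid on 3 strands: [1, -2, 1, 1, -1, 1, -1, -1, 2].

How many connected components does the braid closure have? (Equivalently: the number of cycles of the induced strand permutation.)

2

Derivation:
Track the strand permutation on 3 strands, starting from identity.
  step 1: s1 swaps positions 1,2 -> [2 1 3]
  step 2: s2^-1 swaps positions 2,3 -> [2 3 1]
  step 3: s1 swaps positions 1,2 -> [3 2 1]
  step 4: s1 swaps positions 1,2 -> [2 3 1]
  step 5: s1^-1 swaps positions 1,2 -> [3 2 1]
  step 6: s1 swaps positions 1,2 -> [2 3 1]
  step 7: s1^-1 swaps positions 1,2 -> [3 2 1]
  step 8: s1^-1 swaps positions 1,2 -> [2 3 1]
  step 9: s2 swaps positions 2,3 -> [2 1 3]
Final permutation (position -> original strand): [2 1 3]
Closure components = cycle count of this permutation = 2.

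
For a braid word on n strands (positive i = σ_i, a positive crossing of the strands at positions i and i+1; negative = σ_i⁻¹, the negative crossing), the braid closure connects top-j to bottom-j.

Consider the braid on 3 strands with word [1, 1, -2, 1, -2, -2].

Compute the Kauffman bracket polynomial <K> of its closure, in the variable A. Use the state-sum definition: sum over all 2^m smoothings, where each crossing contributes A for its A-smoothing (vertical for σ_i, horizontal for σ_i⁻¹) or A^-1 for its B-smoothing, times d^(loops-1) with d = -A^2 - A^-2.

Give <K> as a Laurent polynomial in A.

-A^12 + 2*A^8 - 2*A^4 + 3 - 2*A^-4 + 2*A^-8 - A^-12

Derivation:
Braid: s1 s1 s2^-1 s1 s2^-1 s2^-1 on 3 strands, 6 crossings.
Writhe w = (#positive) - (#negative) = 3 - 3 = 0.
State-sum expansion of <K>. There are 2^6 = 64 states.
Each crossing splits two ways (0=vertical, 1=horizontal). The state's weight is A^(#A-smoothings - #B-smoothings) * d^(loops - 1).
Tabulate the states by total A-exponent and number of loops L (A-exp: L × count):
  A^6: L=4 ×1
  A^4: L=3 ×6
  A^2: L=2 ×14, L=4 ×1
  A^0: L=1 ×13, L=3 ×7
  A^-2: L=2 ×14, L=4 ×1
  A^-4: L=3 ×6
  A^-6: L=4 ×1
Each group contributes A^e * Σ count * d^(L-1):
Powers of d = -A^2 - A^-2: d^2 = A^4 + 2 + A^-4; d^3 = -A^6 - 3*A^2 - 3*A^-2 - A^-6.
  A^6 * (d^3) = -A^12 - 3*A^8 - 3*A^4 - 1
  A^4 * (6*d^2) = 6*A^8 + 12*A^4 + 6
  A^2 * (14*d + d^3) = -A^8 - 17*A^4 - 17 - A^-4
  A^0 * (13 + 7*d^2) = 7*A^4 + 27 + 7*A^-4
  A^-2 * (14*d + d^3) = -A^4 - 17 - 17*A^-4 - A^-8
  A^-4 * (6*d^2) = 6 + 12*A^-4 + 6*A^-8
  A^-6 * (d^3) = -1 - 3*A^-4 - 3*A^-8 - A^-12
Summing the groups: <K> = -A^12 + 2*A^8 - 2*A^4 + 3 - 2*A^-4 + 2*A^-8 - A^-12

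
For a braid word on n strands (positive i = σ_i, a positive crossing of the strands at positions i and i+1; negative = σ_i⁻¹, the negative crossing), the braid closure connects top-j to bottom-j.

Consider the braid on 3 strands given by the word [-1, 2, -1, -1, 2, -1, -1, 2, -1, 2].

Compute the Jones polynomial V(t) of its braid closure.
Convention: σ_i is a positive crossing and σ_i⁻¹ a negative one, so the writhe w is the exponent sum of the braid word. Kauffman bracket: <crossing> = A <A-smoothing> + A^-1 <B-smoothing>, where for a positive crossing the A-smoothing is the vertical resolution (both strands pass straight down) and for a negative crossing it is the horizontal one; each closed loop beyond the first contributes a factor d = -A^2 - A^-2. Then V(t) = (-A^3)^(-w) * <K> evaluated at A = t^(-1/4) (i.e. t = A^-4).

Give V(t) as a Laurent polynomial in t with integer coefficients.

Braid: s1^-1 s2 s1^-1 s1^-1 s2 s1^-1 s1^-1 s2 s1^-1 s2 on 3 strands, 10 crossings.
Writhe w = (#positive) - (#negative) = 4 - 6 = -2.
Enumerate smoothing states for the bracket polynomial. There are 2^10 = 1024 states.
Each crossing splits two ways (0=vertical, 1=horizontal). The state's weight is A^(#A-smoothings - #B-smoothings) * d^(loops - 1).
Tabulate the states by total A-exponent and number of loops L (A-exp: L × count):
  A^10: L=7 ×1
  A^8: L=6 ×10
  A^6: L=5 ×45
  A^4: L=4 ×118, L=6 ×2
  A^2: L=3 ×193, L=5 ×17
  A^0: L=2 ×192, L=4 ×59, L=6 ×1
  A^-2: L=1 ×95, L=3 ×108, L=5 ×7
  A^-4: L=2 ×95, L=4 ×25
  A^-6: L=3 ×43, L=5 ×2
  A^-8: L=4 ×10
  A^-10: L=5 ×1
Each group contributes A^e * Σ count * d^(L-1):
Powers of d = -A^2 - A^-2: d^2 = A^4 + 2 + A^-4; d^3 = -A^6 - 3*A^2 - 3*A^-2 - A^-6; d^4 = A^8 + 4*A^4 + 6 + 4*A^-4 + A^-8; d^5 = -A^10 - 5*A^6 - 10*A^2 - 10*A^-2 - 5*A^-6 - A^-10; d^6 = A^12 + 6*A^8 + 15*A^4 + 20 + 15*A^-4 + 6*A^-8 + A^-12.
  A^10 * (d^6) = A^22 + 6*A^18 + 15*A^14 + 20*A^10 + 15*A^6 + 6*A^2 + A^-2
  A^8 * (10*d^5) = -10*A^18 - 50*A^14 - 100*A^10 - 100*A^6 - 50*A^2 - 10*A^-2
  A^6 * (45*d^4) = 45*A^14 + 180*A^10 + 270*A^6 + 180*A^2 + 45*A^-2
  A^4 * (118*d^3 + 2*d^5) = -2*A^14 - 128*A^10 - 374*A^6 - 374*A^2 - 128*A^-2 - 2*A^-6
  A^2 * (193*d^2 + 17*d^4) = 17*A^10 + 261*A^6 + 488*A^2 + 261*A^-2 + 17*A^-6
  A^0 * (192*d + 59*d^3 + d^5) = -A^10 - 64*A^6 - 379*A^2 - 379*A^-2 - 64*A^-6 - A^-10
  A^-2 * (95 + 108*d^2 + 7*d^4) = 7*A^6 + 136*A^2 + 353*A^-2 + 136*A^-6 + 7*A^-10
  A^-4 * (95*d + 25*d^3) = -25*A^2 - 170*A^-2 - 170*A^-6 - 25*A^-10
  A^-6 * (43*d^2 + 2*d^4) = 2*A^2 + 51*A^-2 + 98*A^-6 + 51*A^-10 + 2*A^-14
  A^-8 * (10*d^3) = -10*A^-2 - 30*A^-6 - 30*A^-10 - 10*A^-14
  A^-10 * (d^4) = A^-2 + 4*A^-6 + 6*A^-10 + 4*A^-14 + A^-18
Summing the groups: <K> = A^22 - 4*A^18 + 8*A^14 - 12*A^10 + 15*A^6 - 16*A^2 + 15*A^-2 - 11*A^-6 + 8*A^-10 - 4*A^-14 + A^-18
Normalise by the writhe: (-A^3)^(-w) = (-A^3)^(2) = A^6, so f(A) = A^6 * <K> = A^28 - 4*A^24 + 8*A^20 - 12*A^16 + 15*A^12 - 16*A^8 + 15*A^4 - 11 + 8*A^-4 - 4*A^-8 + A^-12.
Substitute A = t^(-1/4), i.e. A^e → t^(-e/4): V(t) = t^3 - 4*t^2 + 8*t - 11 + 15*t^-1 - 16*t^-2 + 15*t^-3 - 12*t^-4 + 8*t^-5 - 4*t^-6 + t^-7

Answer: t^3 - 4*t^2 + 8*t - 11 + 15*t^-1 - 16*t^-2 + 15*t^-3 - 12*t^-4 + 8*t^-5 - 4*t^-6 + t^-7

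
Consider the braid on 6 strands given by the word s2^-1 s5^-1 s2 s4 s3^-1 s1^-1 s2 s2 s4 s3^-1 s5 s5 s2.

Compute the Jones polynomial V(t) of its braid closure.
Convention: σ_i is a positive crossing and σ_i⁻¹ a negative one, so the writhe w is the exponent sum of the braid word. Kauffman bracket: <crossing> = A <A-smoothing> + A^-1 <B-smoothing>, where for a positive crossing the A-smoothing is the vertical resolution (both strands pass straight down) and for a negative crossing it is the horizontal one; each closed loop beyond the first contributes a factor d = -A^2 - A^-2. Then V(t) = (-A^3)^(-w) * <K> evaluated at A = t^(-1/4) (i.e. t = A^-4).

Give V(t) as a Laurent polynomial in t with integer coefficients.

The presented braid s2^-1 s5^-1 s2 s4 s3^-1 s1^-1 s2 s2 s4 s3^-1 s5 s5 s2 on 6 strands reduces by inverse Markov moves (closure unchanged at each step):
  Deconjugate: the word is γ·β·γ⁻¹ with γ = s2^-1 (prefix) and γ⁻¹ = s2 (suffix); strip both.
  Deconjugate: the word is γ·β·γ⁻¹ with γ = s5^-1 (prefix) and γ⁻¹ = s5 (suffix); strip both.
  Destabilize: the word has the form β·s5 where s5 occurs only as the final letter (β ∈ B_5); drop it and the last strand → 5 strands.
Reduced to β = s2 s4 s3^-1 s1^-1 s2 s2 s4 s3^-1 on 5 strands, 8 crossings.
Compute on β:
Braid: s2 s4 s3^-1 s1^-1 s2 s2 s4 s3^-1 on 5 strands, 8 crossings.
Writhe w = (#positive) - (#negative) = 5 - 3 = 2.
Computing the Kauffman bracket via state sum. There are 2^8 = 256 states.
Smooth each crossing (0=||, 1=⌣⌢); contribution A^(Σ sign_k(1-2s_k)) * d^(L-1).
Tabulate the states by total A-exponent and number of loops L (A-exp: L × count):
  A^8: L=4 ×1
  A^6: L=3 ×7, L=5 ×1
  A^4: L=2 ×19, L=4 ×9
  A^2: L=1 ×19, L=3 ×35, L=5 ×2
  A^0: L=2 ×48, L=4 ×22
  A^-2: L=3 ×49, L=5 ×7
  A^-4: L=4 ×27, L=6 ×1
  A^-6: L=5 ×8
  A^-8: L=6 ×1
Each group contributes A^e * Σ count * d^(L-1):
Powers of d = -A^2 - A^-2: d^2 = A^4 + 2 + A^-4; d^3 = -A^6 - 3*A^2 - 3*A^-2 - A^-6; d^4 = A^8 + 4*A^4 + 6 + 4*A^-4 + A^-8; d^5 = -A^10 - 5*A^6 - 10*A^2 - 10*A^-2 - 5*A^-6 - A^-10.
  A^8 * (d^3) = -A^14 - 3*A^10 - 3*A^6 - A^2
  A^6 * (7*d^2 + d^4) = A^14 + 11*A^10 + 20*A^6 + 11*A^2 + A^-2
  A^4 * (19*d + 9*d^3) = -9*A^10 - 46*A^6 - 46*A^2 - 9*A^-2
  A^2 * (19 + 35*d^2 + 2*d^4) = 2*A^10 + 43*A^6 + 101*A^2 + 43*A^-2 + 2*A^-6
  A^0 * (48*d + 22*d^3) = -22*A^6 - 114*A^2 - 114*A^-2 - 22*A^-6
  A^-2 * (49*d^2 + 7*d^4) = 7*A^6 + 77*A^2 + 140*A^-2 + 77*A^-6 + 7*A^-10
  A^-4 * (27*d^3 + d^5) = -A^6 - 32*A^2 - 91*A^-2 - 91*A^-6 - 32*A^-10 - A^-14
  A^-6 * (8*d^4) = 8*A^2 + 32*A^-2 + 48*A^-6 + 32*A^-10 + 8*A^-14
  A^-8 * (d^5) = -A^2 - 5*A^-2 - 10*A^-6 - 10*A^-10 - 5*A^-14 - A^-18
Summing the groups: <K> = A^10 - 2*A^6 + 3*A^2 - 3*A^-2 + 4*A^-6 - 3*A^-10 + 2*A^-14 - A^-18
Normalise by the writhe: (-A^3)^(-w) = (-A^3)^(-2) = A^-6, so f(A) = A^-6 * <K> = A^4 - 2 + 3*A^-4 - 3*A^-8 + 4*A^-12 - 3*A^-16 + 2*A^-20 - A^-24.
Substitute A = t^(-1/4), i.e. A^e → t^(-e/4): V(t) = -t^6 + 2*t^5 - 3*t^4 + 4*t^3 - 3*t^2 + 3*t - 2 + t^-1

Answer: -t^6 + 2*t^5 - 3*t^4 + 4*t^3 - 3*t^2 + 3*t - 2 + t^-1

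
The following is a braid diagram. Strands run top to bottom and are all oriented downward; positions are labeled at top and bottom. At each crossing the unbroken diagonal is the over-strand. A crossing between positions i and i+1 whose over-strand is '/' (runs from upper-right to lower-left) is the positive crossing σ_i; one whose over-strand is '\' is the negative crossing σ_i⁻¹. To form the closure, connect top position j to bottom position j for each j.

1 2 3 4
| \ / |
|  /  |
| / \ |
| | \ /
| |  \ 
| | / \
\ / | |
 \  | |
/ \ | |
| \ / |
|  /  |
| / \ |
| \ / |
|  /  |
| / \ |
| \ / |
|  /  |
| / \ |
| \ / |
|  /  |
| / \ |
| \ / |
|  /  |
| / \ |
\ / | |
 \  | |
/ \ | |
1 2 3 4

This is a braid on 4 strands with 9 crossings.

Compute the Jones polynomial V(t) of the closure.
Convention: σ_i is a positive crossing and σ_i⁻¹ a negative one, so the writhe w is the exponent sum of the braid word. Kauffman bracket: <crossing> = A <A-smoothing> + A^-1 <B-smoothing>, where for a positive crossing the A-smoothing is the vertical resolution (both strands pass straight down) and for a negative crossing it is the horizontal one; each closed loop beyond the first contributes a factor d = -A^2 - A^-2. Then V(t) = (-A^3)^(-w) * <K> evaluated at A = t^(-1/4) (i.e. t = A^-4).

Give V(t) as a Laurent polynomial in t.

Reading the diagram top to bottom ('/'-over between positions i,i+1 = s_i, '\'-over = s_i^-1): braid word = s2 s3^-1 s1^-1 s2 s2 s2 s2 s2 s1^-1.
Braid: s2 s3^-1 s1^-1 s2 s2 s2 s2 s2 s1^-1 on 4 strands, 9 crossings.
Writhe w = (#positive) - (#negative) = 6 - 3 = 3.
Computing the Kauffman bracket via state sum. There are 2^9 = 512 states.
Each crossing splits two ways (0=vertical, 1=horizontal). The state's weight is A^(#A-smoothings - #B-smoothings) * d^(loops - 1).
Tabulate the states by total A-exponent and number of loops L (A-exp: L × count):
  A^9: L=3 ×1
  A^7: L=2 ×8, L=4 ×1
  A^5: L=1 ×17, L=3 ×19
  A^3: L=2 ×63, L=4 ×21
  A^1: L=3 ×111, L=5 ×15
  A^-1: L=4 ×120, L=6 ×6
  A^-3: L=5 ×83, L=7 ×1
  A^-5: L=6 ×36
  A^-7: L=7 ×9
  A^-9: L=8 ×1
Each group contributes A^e * Σ count * d^(L-1):
Powers of d = -A^2 - A^-2: d^2 = A^4 + 2 + A^-4; d^3 = -A^6 - 3*A^2 - 3*A^-2 - A^-6; d^4 = A^8 + 4*A^4 + 6 + 4*A^-4 + A^-8; d^5 = -A^10 - 5*A^6 - 10*A^2 - 10*A^-2 - 5*A^-6 - A^-10; d^6 = A^12 + 6*A^8 + 15*A^4 + 20 + 15*A^-4 + 6*A^-8 + A^-12; d^7 = -A^14 - 7*A^10 - 21*A^6 - 35*A^2 - 35*A^-2 - 21*A^-6 - 7*A^-10 - A^-14.
  A^9 * (d^2) = A^13 + 2*A^9 + A^5
  A^7 * (8*d + d^3) = -A^13 - 11*A^9 - 11*A^5 - A
  A^5 * (17 + 19*d^2) = 19*A^9 + 55*A^5 + 19*A
  A^3 * (63*d + 21*d^3) = -21*A^9 - 126*A^5 - 126*A - 21*A^-3
  A^1 * (111*d^2 + 15*d^4) = 15*A^9 + 171*A^5 + 312*A + 171*A^-3 + 15*A^-7
  A^-1 * (120*d^3 + 6*d^5) = -6*A^9 - 150*A^5 - 420*A - 420*A^-3 - 150*A^-7 - 6*A^-11
  A^-3 * (83*d^4 + d^6) = A^9 + 89*A^5 + 347*A + 518*A^-3 + 347*A^-7 + 89*A^-11 + A^-15
  A^-5 * (36*d^5) = -36*A^5 - 180*A - 360*A^-3 - 360*A^-7 - 180*A^-11 - 36*A^-15
  A^-7 * (9*d^6) = 9*A^5 + 54*A + 135*A^-3 + 180*A^-7 + 135*A^-11 + 54*A^-15 + 9*A^-19
  A^-9 * (d^7) = -A^5 - 7*A - 21*A^-3 - 35*A^-7 - 35*A^-11 - 21*A^-15 - 7*A^-19 - A^-23
Summing the groups: <K> = -A^9 + A^5 - 2*A + 2*A^-3 - 3*A^-7 + 3*A^-11 - 2*A^-15 + 2*A^-19 - A^-23
Normalise by the writhe: (-A^3)^(-w) = (-A^3)^(-3) = -A^-9, so f(A) = -A^-9 * <K> = 1 - A^-4 + 2*A^-8 - 2*A^-12 + 3*A^-16 - 3*A^-20 + 2*A^-24 - 2*A^-28 + A^-32.
Substitute A = t^(-1/4), i.e. A^e → t^(-e/4): V(t) = t^8 - 2*t^7 + 2*t^6 - 3*t^5 + 3*t^4 - 2*t^3 + 2*t^2 - t + 1

Answer: t^8 - 2*t^7 + 2*t^6 - 3*t^5 + 3*t^4 - 2*t^3 + 2*t^2 - t + 1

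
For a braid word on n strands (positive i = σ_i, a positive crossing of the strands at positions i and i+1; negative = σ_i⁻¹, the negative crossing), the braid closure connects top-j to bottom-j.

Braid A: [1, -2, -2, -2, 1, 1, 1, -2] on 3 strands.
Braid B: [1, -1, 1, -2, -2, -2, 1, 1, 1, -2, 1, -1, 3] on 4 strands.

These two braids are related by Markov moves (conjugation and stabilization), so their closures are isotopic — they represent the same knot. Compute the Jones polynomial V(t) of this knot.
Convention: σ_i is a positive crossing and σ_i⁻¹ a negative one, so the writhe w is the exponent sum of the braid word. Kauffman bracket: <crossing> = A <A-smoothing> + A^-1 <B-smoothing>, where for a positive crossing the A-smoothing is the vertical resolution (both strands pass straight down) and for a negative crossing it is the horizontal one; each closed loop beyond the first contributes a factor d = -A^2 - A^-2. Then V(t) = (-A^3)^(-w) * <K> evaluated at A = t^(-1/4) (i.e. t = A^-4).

Markov-equivalent braids have isotopic closures, hence identical knot invariants. Strip the Markov moves from each word to reach a common short braid β, then compute V(t) once on β.
Braid A: s1 s2^-1 s2^-1 s2^-1 s1 s1 s1 s2^-1 on 3 strands has no conjugating prefix/suffix or stabilization to strip; take β = s1 s2^-1 s2^-1 s2^-1 s1 s1 s1 s2^-1.
Braid B: s1 s1^-1 s1 s2^-1 s2^-1 s2^-1 s1 s1 s1 s2^-1 s1 s1^-1 s3 on 4 strands reduces by inverse Markov moves (closure unchanged at each step):
  Destabilize: the word has the form β·s3 where s3 occurs only as the final letter (β ∈ B_3); drop it and the last strand → 3 strands.
  Deconjugate: the word is γ·β·γ⁻¹ with γ = s1 s1^-1 (prefix) and γ⁻¹ = s1 s1^-1 (suffix); strip both.
Reduced to β = s1 s2^-1 s2^-1 s2^-1 s1 s1 s1 s2^-1 on 3 strands, 8 crossings.
Both give the same β = s1 s2^-1 s2^-1 s2^-1 s1 s1 s1 s2^-1 on 3 strands, so one state sum suffices:
Braid: s1 s2^-1 s2^-1 s2^-1 s1 s1 s1 s2^-1 on 3 strands, 8 crossings.
Writhe w = (#positive) - (#negative) = 4 - 4 = 0.
Computing the Kauffman bracket via state sum. There are 2^8 = 256 states.
Each crossing splits two ways (0=vertical, 1=horizontal). The state's weight is A^(#A-smoothings - #B-smoothings) * d^(loops - 1).
Tabulate the states by total A-exponent and number of loops L (A-exp: L × count):
  A^8: L=5 ×1
  A^6: L=4 ×8
  A^4: L=3 ×25, L=5 ×3
  A^2: L=2 ×37, L=4 ×18, L=6 ×1
  A^0: L=1 ×25, L=3 ×37, L=5 ×8
  A^-2: L=2 ×37, L=4 ×18, L=6 ×1
  A^-4: L=3 ×25, L=5 ×3
  A^-6: L=4 ×8
  A^-8: L=5 ×1
Each group contributes A^e * Σ count * d^(L-1):
Powers of d = -A^2 - A^-2: d^2 = A^4 + 2 + A^-4; d^3 = -A^6 - 3*A^2 - 3*A^-2 - A^-6; d^4 = A^8 + 4*A^4 + 6 + 4*A^-4 + A^-8; d^5 = -A^10 - 5*A^6 - 10*A^2 - 10*A^-2 - 5*A^-6 - A^-10.
  A^8 * (d^4) = A^16 + 4*A^12 + 6*A^8 + 4*A^4 + 1
  A^6 * (8*d^3) = -8*A^12 - 24*A^8 - 24*A^4 - 8
  A^4 * (25*d^2 + 3*d^4) = 3*A^12 + 37*A^8 + 68*A^4 + 37 + 3*A^-4
  A^2 * (37*d + 18*d^3 + d^5) = -A^12 - 23*A^8 - 101*A^4 - 101 - 23*A^-4 - A^-8
  A^0 * (25 + 37*d^2 + 8*d^4) = 8*A^8 + 69*A^4 + 147 + 69*A^-4 + 8*A^-8
  A^-2 * (37*d + 18*d^3 + d^5) = -A^8 - 23*A^4 - 101 - 101*A^-4 - 23*A^-8 - A^-12
  A^-4 * (25*d^2 + 3*d^4) = 3*A^4 + 37 + 68*A^-4 + 37*A^-8 + 3*A^-12
  A^-6 * (8*d^3) = -8 - 24*A^-4 - 24*A^-8 - 8*A^-12
  A^-8 * (d^4) = 1 + 4*A^-4 + 6*A^-8 + 4*A^-12 + A^-16
Summing the groups: <K> = A^16 - 2*A^12 + 3*A^8 - 4*A^4 + 5 - 4*A^-4 + 3*A^-8 - 2*A^-12 + A^-16
Normalise by the writhe: (-A^3)^(-w) = (-A^3)^(0) = 1, so f(A) = 1 * <K> = A^16 - 2*A^12 + 3*A^8 - 4*A^4 + 5 - 4*A^-4 + 3*A^-8 - 2*A^-12 + A^-16.
Substitute A = t^(-1/4), i.e. A^e → t^(-e/4): V(t) = t^4 - 2*t^3 + 3*t^2 - 4*t + 5 - 4*t^-1 + 3*t^-2 - 2*t^-3 + t^-4

Answer: t^4 - 2*t^3 + 3*t^2 - 4*t + 5 - 4*t^-1 + 3*t^-2 - 2*t^-3 + t^-4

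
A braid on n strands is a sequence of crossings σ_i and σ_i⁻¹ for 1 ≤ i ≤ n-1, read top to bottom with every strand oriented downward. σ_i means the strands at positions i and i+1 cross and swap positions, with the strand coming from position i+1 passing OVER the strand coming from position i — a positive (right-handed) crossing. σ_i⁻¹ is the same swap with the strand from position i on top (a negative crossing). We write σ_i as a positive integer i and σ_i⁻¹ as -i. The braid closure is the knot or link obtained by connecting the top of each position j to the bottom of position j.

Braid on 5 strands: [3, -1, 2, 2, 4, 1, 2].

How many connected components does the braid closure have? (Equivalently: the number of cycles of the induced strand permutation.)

2

Derivation:
Track the strand permutation on 5 strands, starting from identity.
  step 1: s3 swaps positions 3,4 -> [1 2 4 3 5]
  step 2: s1^-1 swaps positions 1,2 -> [2 1 4 3 5]
  step 3: s2 swaps positions 2,3 -> [2 4 1 3 5]
  step 4: s2 swaps positions 2,3 -> [2 1 4 3 5]
  step 5: s4 swaps positions 4,5 -> [2 1 4 5 3]
  step 6: s1 swaps positions 1,2 -> [1 2 4 5 3]
  step 7: s2 swaps positions 2,3 -> [1 4 2 5 3]
Final permutation (position -> original strand): [1 4 2 5 3]
Closure components = cycle count of this permutation = 2.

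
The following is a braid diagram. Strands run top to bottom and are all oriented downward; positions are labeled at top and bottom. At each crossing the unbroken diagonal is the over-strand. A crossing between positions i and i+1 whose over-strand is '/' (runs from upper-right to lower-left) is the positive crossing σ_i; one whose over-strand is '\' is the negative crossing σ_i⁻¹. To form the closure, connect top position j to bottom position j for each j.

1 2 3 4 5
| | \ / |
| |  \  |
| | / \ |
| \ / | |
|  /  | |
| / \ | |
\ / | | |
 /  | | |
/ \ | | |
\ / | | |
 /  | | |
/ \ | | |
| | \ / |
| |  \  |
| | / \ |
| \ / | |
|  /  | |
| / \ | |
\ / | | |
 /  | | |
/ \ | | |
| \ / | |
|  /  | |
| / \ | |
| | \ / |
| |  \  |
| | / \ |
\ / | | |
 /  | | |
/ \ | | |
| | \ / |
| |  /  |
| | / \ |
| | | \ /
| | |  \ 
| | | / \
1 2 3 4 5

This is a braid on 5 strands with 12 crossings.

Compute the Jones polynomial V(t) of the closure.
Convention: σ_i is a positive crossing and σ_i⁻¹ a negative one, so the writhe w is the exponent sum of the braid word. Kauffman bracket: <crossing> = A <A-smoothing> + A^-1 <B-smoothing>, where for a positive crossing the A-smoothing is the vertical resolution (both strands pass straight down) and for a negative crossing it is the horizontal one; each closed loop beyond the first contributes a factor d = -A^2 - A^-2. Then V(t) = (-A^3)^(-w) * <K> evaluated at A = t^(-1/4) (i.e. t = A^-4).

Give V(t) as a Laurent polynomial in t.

Reading the diagram top to bottom ('/'-over between positions i,i+1 = s_i, '\'-over = s_i^-1): braid word = s3^-1 s2 s1 s1 s3^-1 s2 s1 s2 s3^-1 s1 s3 s4^-1.
The presented braid s3^-1 s2 s1 s1 s3^-1 s2 s1 s2 s3^-1 s1 s3 s4^-1 on 5 strands reduces by inverse Markov moves (closure unchanged at each step):
  Destabilize: the word has the form β·s4^-1 where s4^-1 occurs only as the final letter (β ∈ B_4); drop it and the last strand → 4 strands.
  Deconjugate: the word is γ·β·γ⁻¹ with γ = s3^-1 (prefix) and γ⁻¹ = s3 (suffix); strip both.
Reduced to β = s2 s1 s1 s3^-1 s2 s1 s2 s3^-1 s1 on 4 strands, 9 crossings.
Compute on β:
Braid: s2 s1 s1 s3^-1 s2 s1 s2 s3^-1 s1 on 4 strands, 9 crossings.
Writhe w = (#positive) - (#negative) = 7 - 2 = 5.
Computing the Kauffman bracket via state sum. There are 2^9 = 512 states.
For each crossing: s=0 is the vertical smoothing, s=1 horizontal. Crossing k contributes A^(sign_k * (1 - 2*s_k)); loop factor d = -A^2 - A^-2.
Tabulate the states by total A-exponent and number of loops L (A-exp: L × count):
  A^9: L=4 ×1
  A^7: L=3 ×9
  A^5: L=2 ×28, L=4 ×8
  A^3: L=1 ×32, L=3 ×48, L=5 ×4
  A^1: L=2 ×91, L=4 ×34, L=6 ×1
  A^-1: L=1 ×23, L=3 ×92, L=5 ×11
  A^-3: L=2 ×43, L=4 ×40, L=6 ×1
  A^-5: L=1 ×4, L=3 ×26, L=5 ×6
  A^-7: L=2 ×4, L=4 ×5
  A^-9: L=3 ×1
Each group contributes A^e * Σ count * d^(L-1):
Powers of d = -A^2 - A^-2: d^2 = A^4 + 2 + A^-4; d^3 = -A^6 - 3*A^2 - 3*A^-2 - A^-6; d^4 = A^8 + 4*A^4 + 6 + 4*A^-4 + A^-8; d^5 = -A^10 - 5*A^6 - 10*A^2 - 10*A^-2 - 5*A^-6 - A^-10.
  A^9 * (d^3) = -A^15 - 3*A^11 - 3*A^7 - A^3
  A^7 * (9*d^2) = 9*A^11 + 18*A^7 + 9*A^3
  A^5 * (28*d + 8*d^3) = -8*A^11 - 52*A^7 - 52*A^3 - 8*A^-1
  A^3 * (32 + 48*d^2 + 4*d^4) = 4*A^11 + 64*A^7 + 152*A^3 + 64*A^-1 + 4*A^-5
  A^1 * (91*d + 34*d^3 + d^5) = -A^11 - 39*A^7 - 203*A^3 - 203*A^-1 - 39*A^-5 - A^-9
  A^-1 * (23 + 92*d^2 + 11*d^4) = 11*A^7 + 136*A^3 + 273*A^-1 + 136*A^-5 + 11*A^-9
  A^-3 * (43*d + 40*d^3 + d^5) = -A^7 - 45*A^3 - 173*A^-1 - 173*A^-5 - 45*A^-9 - A^-13
  A^-5 * (4 + 26*d^2 + 6*d^4) = 6*A^3 + 50*A^-1 + 92*A^-5 + 50*A^-9 + 6*A^-13
  A^-7 * (4*d + 5*d^3) = -5*A^-1 - 19*A^-5 - 19*A^-9 - 5*A^-13
  A^-9 * (d^2) = A^-5 + 2*A^-9 + A^-13
Summing the groups: <K> = -A^15 + A^11 - 2*A^7 + 2*A^3 - 2*A^-1 + 2*A^-5 - 2*A^-9 + A^-13
Normalise by the writhe: (-A^3)^(-w) = (-A^3)^(-5) = -A^-15, so f(A) = -A^-15 * <K> = 1 - A^-4 + 2*A^-8 - 2*A^-12 + 2*A^-16 - 2*A^-20 + 2*A^-24 - A^-28.
Substitute A = t^(-1/4), i.e. A^e → t^(-e/4): V(t) = -t^7 + 2*t^6 - 2*t^5 + 2*t^4 - 2*t^3 + 2*t^2 - t + 1

Answer: -t^7 + 2*t^6 - 2*t^5 + 2*t^4 - 2*t^3 + 2*t^2 - t + 1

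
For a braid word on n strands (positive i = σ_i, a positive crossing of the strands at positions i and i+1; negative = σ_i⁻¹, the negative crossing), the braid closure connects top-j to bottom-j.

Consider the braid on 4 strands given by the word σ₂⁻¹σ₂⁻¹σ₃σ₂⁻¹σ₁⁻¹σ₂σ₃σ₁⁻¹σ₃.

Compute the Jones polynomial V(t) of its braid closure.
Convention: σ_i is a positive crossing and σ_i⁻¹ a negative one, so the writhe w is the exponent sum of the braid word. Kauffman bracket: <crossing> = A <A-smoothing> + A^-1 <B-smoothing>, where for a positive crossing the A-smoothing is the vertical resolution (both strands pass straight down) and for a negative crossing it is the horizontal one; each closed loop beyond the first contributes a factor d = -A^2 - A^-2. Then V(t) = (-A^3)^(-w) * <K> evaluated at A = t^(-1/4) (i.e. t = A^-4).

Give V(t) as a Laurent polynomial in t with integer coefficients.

Braid: s2^-1 s2^-1 s3 s2^-1 s1^-1 s2 s3 s1^-1 s3 on 4 strands, 9 crossings.
Writhe w = (#positive) - (#negative) = 4 - 5 = -1.
Enumerate smoothing states for the bracket polynomial. There are 2^9 = 512 states.
Each crossing splits two ways (0=vertical, 1=horizontal). The state's weight is A^(#A-smoothings - #B-smoothings) * d^(loops - 1).
Tabulate the states by total A-exponent and number of loops L (A-exp: L × count):
  A^9: L=5 ×1
  A^7: L=4 ×9
  A^5: L=3 ×32, L=5 ×4
  A^3: L=2 ×55, L=4 ×28, L=6 ×1
  A^1: L=1 ×39, L=3 ×77, L=5 ×10
  A^-1: L=2 ×87, L=4 ×38, L=6 ×1
  A^-3: L=1 ×14, L=3 ×64, L=5 ×6
  A^-5: L=2 ×17, L=4 ×19
  A^-7: L=3 ×7, L=5 ×2
  A^-9: L=4 ×1
Each group contributes A^e * Σ count * d^(L-1):
Powers of d = -A^2 - A^-2: d^2 = A^4 + 2 + A^-4; d^3 = -A^6 - 3*A^2 - 3*A^-2 - A^-6; d^4 = A^8 + 4*A^4 + 6 + 4*A^-4 + A^-8; d^5 = -A^10 - 5*A^6 - 10*A^2 - 10*A^-2 - 5*A^-6 - A^-10.
  A^9 * (d^4) = A^17 + 4*A^13 + 6*A^9 + 4*A^5 + A
  A^7 * (9*d^3) = -9*A^13 - 27*A^9 - 27*A^5 - 9*A
  A^5 * (32*d^2 + 4*d^4) = 4*A^13 + 48*A^9 + 88*A^5 + 48*A + 4*A^-3
  A^3 * (55*d + 28*d^3 + d^5) = -A^13 - 33*A^9 - 149*A^5 - 149*A - 33*A^-3 - A^-7
  A^1 * (39 + 77*d^2 + 10*d^4) = 10*A^9 + 117*A^5 + 253*A + 117*A^-3 + 10*A^-7
  A^-1 * (87*d + 38*d^3 + d^5) = -A^9 - 43*A^5 - 211*A - 211*A^-3 - 43*A^-7 - A^-11
  A^-3 * (14 + 64*d^2 + 6*d^4) = 6*A^5 + 88*A + 178*A^-3 + 88*A^-7 + 6*A^-11
  A^-5 * (17*d + 19*d^3) = -19*A - 74*A^-3 - 74*A^-7 - 19*A^-11
  A^-7 * (7*d^2 + 2*d^4) = 2*A + 15*A^-3 + 26*A^-7 + 15*A^-11 + 2*A^-15
  A^-9 * (d^3) = -A^-3 - 3*A^-7 - 3*A^-11 - A^-15
Summing the groups: <K> = A^17 - 2*A^13 + 3*A^9 - 4*A^5 + 4*A - 5*A^-3 + 3*A^-7 - 2*A^-11 + A^-15
Normalise by the writhe: (-A^3)^(-w) = (-A^3)^(1) = -A^3, so f(A) = -A^3 * <K> = -A^20 + 2*A^16 - 3*A^12 + 4*A^8 - 4*A^4 + 5 - 3*A^-4 + 2*A^-8 - A^-12.
Substitute A = t^(-1/4), i.e. A^e → t^(-e/4): V(t) = -t^3 + 2*t^2 - 3*t + 5 - 4*t^-1 + 4*t^-2 - 3*t^-3 + 2*t^-4 - t^-5

Answer: -t^3 + 2*t^2 - 3*t + 5 - 4*t^-1 + 4*t^-2 - 3*t^-3 + 2*t^-4 - t^-5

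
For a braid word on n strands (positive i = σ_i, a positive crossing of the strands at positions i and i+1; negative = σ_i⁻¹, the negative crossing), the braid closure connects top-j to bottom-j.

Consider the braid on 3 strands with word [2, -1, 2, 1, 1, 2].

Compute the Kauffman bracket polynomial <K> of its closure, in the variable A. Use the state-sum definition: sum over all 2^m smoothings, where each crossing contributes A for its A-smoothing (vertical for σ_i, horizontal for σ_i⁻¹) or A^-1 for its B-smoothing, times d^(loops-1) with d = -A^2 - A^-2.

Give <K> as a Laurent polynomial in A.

A^8 - A^4 + 2 - A^-4 + A^-8 - A^-12

Derivation:
Braid: s2 s1^-1 s2 s1 s1 s2 on 3 strands, 6 crossings.
Writhe w = (#positive) - (#negative) = 5 - 1 = 4.
Enumerate smoothing states for the bracket polynomial. There are 2^6 = 64 states.
Smooth each crossing (0=||, 1=⌣⌢); contribution A^(Σ sign_k(1-2s_k)) * d^(L-1).
Tabulate the states by total A-exponent and number of loops L (A-exp: L × count):
  A^6: L=2 ×1
  A^4: L=1 ×3, L=3 ×3
  A^2: L=2 ×14, L=4 ×1
  A^0: L=1 ×10, L=3 ×10
  A^-2: L=2 ×13, L=4 ×2
  A^-4: L=3 ×6
  A^-6: L=4 ×1
Each group contributes A^e * Σ count * d^(L-1):
Powers of d = -A^2 - A^-2: d^2 = A^4 + 2 + A^-4; d^3 = -A^6 - 3*A^2 - 3*A^-2 - A^-6.
  A^6 * (d) = -A^8 - A^4
  A^4 * (3 + 3*d^2) = 3*A^8 + 9*A^4 + 3
  A^2 * (14*d + d^3) = -A^8 - 17*A^4 - 17 - A^-4
  A^0 * (10 + 10*d^2) = 10*A^4 + 30 + 10*A^-4
  A^-2 * (13*d + 2*d^3) = -2*A^4 - 19 - 19*A^-4 - 2*A^-8
  A^-4 * (6*d^2) = 6 + 12*A^-4 + 6*A^-8
  A^-6 * (d^3) = -1 - 3*A^-4 - 3*A^-8 - A^-12
Summing the groups: <K> = A^8 - A^4 + 2 - A^-4 + A^-8 - A^-12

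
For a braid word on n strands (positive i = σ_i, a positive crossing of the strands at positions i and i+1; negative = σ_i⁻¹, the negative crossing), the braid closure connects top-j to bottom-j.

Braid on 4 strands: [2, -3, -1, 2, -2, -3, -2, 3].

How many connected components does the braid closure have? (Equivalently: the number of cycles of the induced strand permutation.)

2

Derivation:
Track the strand permutation on 4 strands, starting from identity.
  step 1: s2 swaps positions 2,3 -> [1 3 2 4]
  step 2: s3^-1 swaps positions 3,4 -> [1 3 4 2]
  step 3: s1^-1 swaps positions 1,2 -> [3 1 4 2]
  step 4: s2 swaps positions 2,3 -> [3 4 1 2]
  step 5: s2^-1 swaps positions 2,3 -> [3 1 4 2]
  step 6: s3^-1 swaps positions 3,4 -> [3 1 2 4]
  step 7: s2^-1 swaps positions 2,3 -> [3 2 1 4]
  step 8: s3 swaps positions 3,4 -> [3 2 4 1]
Final permutation (position -> original strand): [3 2 4 1]
Closure components = cycle count of this permutation = 2.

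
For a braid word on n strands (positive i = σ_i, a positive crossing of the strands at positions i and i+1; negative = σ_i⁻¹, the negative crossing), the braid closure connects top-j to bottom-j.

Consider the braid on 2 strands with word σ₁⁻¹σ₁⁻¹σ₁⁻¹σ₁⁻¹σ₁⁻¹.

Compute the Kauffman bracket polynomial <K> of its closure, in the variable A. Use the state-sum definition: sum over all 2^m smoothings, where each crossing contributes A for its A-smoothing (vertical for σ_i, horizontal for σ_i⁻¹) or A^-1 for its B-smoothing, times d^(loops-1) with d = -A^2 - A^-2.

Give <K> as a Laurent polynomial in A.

Braid: s1^-1 s1^-1 s1^-1 s1^-1 s1^-1 on 2 strands, 5 crossings.
Writhe w = (#positive) - (#negative) = 0 - 5 = -5.
State-sum expansion of <K>. There are 2^5 = 32 states.
Each crossing splits two ways (0=vertical, 1=horizontal). The state's weight is A^(#A-smoothings - #B-smoothings) * d^(loops - 1).
  state 00000: A-exp=-5, loops=2, term = A^-5 * d^1
  state 00001: A-exp=-3, loops=1, term = A^-3 * d^0
  state 00010: A-exp=-3, loops=1, term = A^-3 * d^0
  state 00011: A-exp=-1, loops=2, term = A^-1 * d^1
  state 00100: A-exp=-3, loops=1, term = A^-3 * d^0
  state 00101: A-exp=-1, loops=2, term = A^-1 * d^1
  state 00110: A-exp=-1, loops=2, term = A^-1 * d^1
  state 00111: A-exp=+1, loops=3, term = A^1 * d^2
  state 01000: A-exp=-3, loops=1, term = A^-3 * d^0
  state 01001: A-exp=-1, loops=2, term = A^-1 * d^1
  state 01010: A-exp=-1, loops=2, term = A^-1 * d^1
  state 01011: A-exp=+1, loops=3, term = A^1 * d^2
  state 01100: A-exp=-1, loops=2, term = A^-1 * d^1
  state 01101: A-exp=+1, loops=3, term = A^1 * d^2
  state 01110: A-exp=+1, loops=3, term = A^1 * d^2
  state 01111: A-exp=+3, loops=4, term = A^3 * d^3
  state 10000: A-exp=-3, loops=1, term = A^-3 * d^0
  state 10001: A-exp=-1, loops=2, term = A^-1 * d^1
  state 10010: A-exp=-1, loops=2, term = A^-1 * d^1
  state 10011: A-exp=+1, loops=3, term = A^1 * d^2
  state 10100: A-exp=-1, loops=2, term = A^-1 * d^1
  state 10101: A-exp=+1, loops=3, term = A^1 * d^2
  state 10110: A-exp=+1, loops=3, term = A^1 * d^2
  state 10111: A-exp=+3, loops=4, term = A^3 * d^3
  state 11000: A-exp=-1, loops=2, term = A^-1 * d^1
  state 11001: A-exp=+1, loops=3, term = A^1 * d^2
  state 11010: A-exp=+1, loops=3, term = A^1 * d^2
  state 11011: A-exp=+3, loops=4, term = A^3 * d^3
  state 11100: A-exp=+1, loops=3, term = A^1 * d^2
  state 11101: A-exp=+3, loops=4, term = A^3 * d^3
  state 11110: A-exp=+3, loops=4, term = A^3 * d^3
  state 11111: A-exp=+5, loops=5, term = A^5 * d^4
Collect the terms by A-exponent (count of states per loop number):
Powers of d = -A^2 - A^-2: d^2 = A^4 + 2 + A^-4; d^3 = -A^6 - 3*A^2 - 3*A^-2 - A^-6; d^4 = A^8 + 4*A^4 + 6 + 4*A^-4 + A^-8.
  A^5 * (d^4) = A^13 + 4*A^9 + 6*A^5 + 4*A + A^-3
  A^3 * (5*d^3) = -5*A^9 - 15*A^5 - 15*A - 5*A^-3
  A^1 * (10*d^2) = 10*A^5 + 20*A + 10*A^-3
  A^-1 * (10*d) = -10*A - 10*A^-3
  A^-3 * (5) = 5*A^-3
  A^-5 * (d) = -A^-3 - A^-7
Summing the groups: <K> = A^13 - A^9 + A^5 - A - A^-7

Answer: A^13 - A^9 + A^5 - A - A^-7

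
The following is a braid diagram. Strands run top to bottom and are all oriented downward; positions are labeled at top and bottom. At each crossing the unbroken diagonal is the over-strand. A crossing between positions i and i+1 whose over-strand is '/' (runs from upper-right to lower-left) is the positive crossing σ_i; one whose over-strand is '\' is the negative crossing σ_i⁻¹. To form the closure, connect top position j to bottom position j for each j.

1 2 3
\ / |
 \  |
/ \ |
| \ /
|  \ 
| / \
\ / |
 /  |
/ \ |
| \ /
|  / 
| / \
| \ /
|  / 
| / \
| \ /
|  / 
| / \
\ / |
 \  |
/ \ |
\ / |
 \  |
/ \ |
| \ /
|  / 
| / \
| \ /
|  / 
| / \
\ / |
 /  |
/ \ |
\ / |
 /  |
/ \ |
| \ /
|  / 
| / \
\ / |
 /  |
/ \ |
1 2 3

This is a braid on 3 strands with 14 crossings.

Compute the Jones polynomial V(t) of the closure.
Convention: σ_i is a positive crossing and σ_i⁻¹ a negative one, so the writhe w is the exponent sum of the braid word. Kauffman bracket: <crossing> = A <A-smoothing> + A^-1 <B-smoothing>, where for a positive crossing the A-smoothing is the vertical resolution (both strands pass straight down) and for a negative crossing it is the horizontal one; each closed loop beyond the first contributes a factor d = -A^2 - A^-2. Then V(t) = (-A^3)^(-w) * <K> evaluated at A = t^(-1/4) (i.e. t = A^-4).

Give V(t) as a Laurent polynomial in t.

t^10 - 3*t^9 + 5*t^8 - 7*t^7 + 7*t^6 - 7*t^5 + 6*t^4 - 3*t^3 + 2*t^2

Derivation:
Reading the diagram top to bottom ('/'-over between positions i,i+1 = s_i, '\'-over = s_i^-1): braid word = s1^-1 s2^-1 s1 s2 s2 s2 s1^-1 s1^-1 s2 s2 s1 s1 s2 s1.
The presented braid s1^-1 s2^-1 s1 s2 s2 s2 s1^-1 s1^-1 s2 s2 s1 s1 s2 s1 on 3 strands reduces by inverse Markov moves (closure unchanged at each step):
  Deconjugate: the word is γ·β·γ⁻¹ with γ = s1^-1 s2^-1 (prefix) and γ⁻¹ = s2 s1 (suffix); strip both.
Reduced to β = s1 s2 s2 s2 s1^-1 s1^-1 s2 s2 s1 s1 on 3 strands, 10 crossings.
Compute on β:
Braid: s1 s2 s2 s2 s1^-1 s1^-1 s2 s2 s1 s1 on 3 strands, 10 crossings.
Writhe w = (#positive) - (#negative) = 8 - 2 = 6.
State-sum expansion of <K>. There are 2^10 = 1024 states.
Smooth each crossing (0=||, 1=⌣⌢); contribution A^(Σ sign_k(1-2s_k)) * d^(L-1).
Tabulate the states by total A-exponent and number of loops L (A-exp: L × count):
  A^10: L=3 ×1
  A^8: L=2 ×7, L=4 ×3
  A^6: L=1 ×10, L=3 ×32, L=5 ×3
  A^4: L=2 ×76, L=4 ×43, L=6 ×1
  A^2: L=1 ×51, L=3 ×132, L=5 ×27
  A^0: L=2 ×135, L=4 ×109, L=6 ×8
  A^-2: L=3 ×161, L=5 ×48, L=7 ×1
  A^-4: L=4 ×109, L=6 ×11
  A^-6: L=5 ×44, L=7 ×1
  A^-8: L=6 ×10
  A^-10: L=7 ×1
Each group contributes A^e * Σ count * d^(L-1):
Powers of d = -A^2 - A^-2: d^2 = A^4 + 2 + A^-4; d^3 = -A^6 - 3*A^2 - 3*A^-2 - A^-6; d^4 = A^8 + 4*A^4 + 6 + 4*A^-4 + A^-8; d^5 = -A^10 - 5*A^6 - 10*A^2 - 10*A^-2 - 5*A^-6 - A^-10; d^6 = A^12 + 6*A^8 + 15*A^4 + 20 + 15*A^-4 + 6*A^-8 + A^-12.
  A^10 * (d^2) = A^14 + 2*A^10 + A^6
  A^8 * (7*d + 3*d^3) = -3*A^14 - 16*A^10 - 16*A^6 - 3*A^2
  A^6 * (10 + 32*d^2 + 3*d^4) = 3*A^14 + 44*A^10 + 92*A^6 + 44*A^2 + 3*A^-2
  A^4 * (76*d + 43*d^3 + d^5) = -A^14 - 48*A^10 - 215*A^6 - 215*A^2 - 48*A^-2 - A^-6
  A^2 * (51 + 132*d^2 + 27*d^4) = 27*A^10 + 240*A^6 + 477*A^2 + 240*A^-2 + 27*A^-6
  A^0 * (135*d + 109*d^3 + 8*d^5) = -8*A^10 - 149*A^6 - 542*A^2 - 542*A^-2 - 149*A^-6 - 8*A^-10
  A^-2 * (161*d^2 + 48*d^4 + d^6) = A^10 + 54*A^6 + 368*A^2 + 630*A^-2 + 368*A^-6 + 54*A^-10 + A^-14
  A^-4 * (109*d^3 + 11*d^5) = -11*A^6 - 164*A^2 - 437*A^-2 - 437*A^-6 - 164*A^-10 - 11*A^-14
  A^-6 * (44*d^4 + d^6) = A^6 + 50*A^2 + 191*A^-2 + 284*A^-6 + 191*A^-10 + 50*A^-14 + A^-18
  A^-8 * (10*d^5) = -10*A^2 - 50*A^-2 - 100*A^-6 - 100*A^-10 - 50*A^-14 - 10*A^-18
  A^-10 * (d^6) = A^2 + 6*A^-2 + 15*A^-6 + 20*A^-10 + 15*A^-14 + 6*A^-18 + A^-22
Summing the groups: <K> = 2*A^10 - 3*A^6 + 6*A^2 - 7*A^-2 + 7*A^-6 - 7*A^-10 + 5*A^-14 - 3*A^-18 + A^-22
Normalise by the writhe: (-A^3)^(-w) = (-A^3)^(-6) = A^-18, so f(A) = A^-18 * <K> = 2*A^-8 - 3*A^-12 + 6*A^-16 - 7*A^-20 + 7*A^-24 - 7*A^-28 + 5*A^-32 - 3*A^-36 + A^-40.
Substitute A = t^(-1/4), i.e. A^e → t^(-e/4): V(t) = t^10 - 3*t^9 + 5*t^8 - 7*t^7 + 7*t^6 - 7*t^5 + 6*t^4 - 3*t^3 + 2*t^2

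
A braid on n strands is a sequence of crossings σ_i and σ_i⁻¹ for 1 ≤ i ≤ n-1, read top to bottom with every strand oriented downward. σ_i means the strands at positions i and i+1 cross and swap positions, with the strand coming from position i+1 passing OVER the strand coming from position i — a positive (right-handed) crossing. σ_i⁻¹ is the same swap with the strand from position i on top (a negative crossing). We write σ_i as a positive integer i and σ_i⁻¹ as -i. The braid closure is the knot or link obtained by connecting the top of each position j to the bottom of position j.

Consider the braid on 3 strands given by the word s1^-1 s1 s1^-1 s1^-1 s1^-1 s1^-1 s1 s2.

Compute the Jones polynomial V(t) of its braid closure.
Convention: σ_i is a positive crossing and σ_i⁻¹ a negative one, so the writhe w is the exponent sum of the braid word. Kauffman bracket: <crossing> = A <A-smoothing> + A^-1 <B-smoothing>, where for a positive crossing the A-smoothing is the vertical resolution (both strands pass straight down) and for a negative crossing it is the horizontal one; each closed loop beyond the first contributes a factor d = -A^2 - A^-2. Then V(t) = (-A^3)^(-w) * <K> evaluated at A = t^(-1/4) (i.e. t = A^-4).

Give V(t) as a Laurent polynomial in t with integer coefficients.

t^-1 + t^-3 - t^-4

Derivation:
The presented braid s1^-1 s1 s1^-1 s1^-1 s1^-1 s1^-1 s1 s2 on 3 strands reduces by inverse Markov moves (closure unchanged at each step):
  Destabilize: the word has the form β·s2 where s2 occurs only as the final letter (β ∈ B_2); drop it and the last strand → 2 strands.
Reduced to β = s1^-1 s1 s1^-1 s1^-1 s1^-1 s1^-1 s1 on 2 strands, 7 crossings.
Compute on β:
First cancel adjacent σ_i σ_i⁻¹ pairs (Reidemeister II — same braid, same closure): s1^-1 s1 s1^-1 s1^-1 s1^-1 s1^-1 s1 → s1^-1 s1^-1 s1^-1.
Braid: s1^-1 s1^-1 s1^-1 on 2 strands, 3 crossings.
Writhe w = (#positive) - (#negative) = 0 - 3 = -3.
Enumerate smoothing states for the bracket polynomial. There are 2^3 = 8 states.
Smooth each crossing (0=||, 1=⌣⌢); contribution A^(Σ sign_k(1-2s_k)) * d^(L-1).
  state 000: A-exp=-3, loops=2, term = A^-3 * d^1
  state 001: A-exp=-1, loops=1, term = A^-1 * d^0
  state 010: A-exp=-1, loops=1, term = A^-1 * d^0
  state 011: A-exp=+1, loops=2, term = A^1 * d^1
  state 100: A-exp=-1, loops=1, term = A^-1 * d^0
  state 101: A-exp=+1, loops=2, term = A^1 * d^1
  state 110: A-exp=+1, loops=2, term = A^1 * d^1
  state 111: A-exp=+3, loops=3, term = A^3 * d^2
Collect the terms by A-exponent (count of states per loop number):
Powers of d = -A^2 - A^-2: d^2 = A^4 + 2 + A^-4.
  A^3 * (d^2) = A^7 + 2*A^3 + A^-1
  A^1 * (3*d) = -3*A^3 - 3*A^-1
  A^-1 * (3) = 3*A^-1
  A^-3 * (d) = -A^-1 - A^-5
Summing the groups: <K> = A^7 - A^3 - A^-5
Normalise by the writhe: (-A^3)^(-w) = (-A^3)^(3) = -A^9, so f(A) = -A^9 * <K> = -A^16 + A^12 + A^4.
Substitute A = t^(-1/4), i.e. A^e → t^(-e/4): V(t) = t^-1 + t^-3 - t^-4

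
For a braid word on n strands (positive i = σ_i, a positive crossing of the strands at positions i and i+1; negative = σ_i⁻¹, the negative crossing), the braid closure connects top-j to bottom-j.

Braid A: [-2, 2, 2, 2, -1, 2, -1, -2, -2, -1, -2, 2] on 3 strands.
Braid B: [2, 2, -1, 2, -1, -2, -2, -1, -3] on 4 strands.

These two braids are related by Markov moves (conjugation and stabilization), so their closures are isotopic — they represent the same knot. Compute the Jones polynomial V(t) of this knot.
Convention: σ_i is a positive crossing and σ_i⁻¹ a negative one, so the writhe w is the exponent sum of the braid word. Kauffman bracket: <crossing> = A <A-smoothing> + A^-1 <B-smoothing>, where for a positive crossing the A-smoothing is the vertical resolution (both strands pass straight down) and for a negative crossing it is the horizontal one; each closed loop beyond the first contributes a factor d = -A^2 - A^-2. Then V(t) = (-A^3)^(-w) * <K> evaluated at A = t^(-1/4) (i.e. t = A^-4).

Markov-equivalent braids have isotopic closures, hence identical knot invariants. Strip the Markov moves from each word to reach a common short braid β, then compute V(t) once on β.
Braid A: s2^-1 s2 s2 s2 s1^-1 s2 s1^-1 s2^-1 s2^-1 s1^-1 s2^-1 s2 on 3 strands reduces by inverse Markov moves (closure unchanged at each step):
  Deconjugate: the word is γ·β·γ⁻¹ with γ = s2^-1 (prefix) and γ⁻¹ = s2 (suffix); strip both.
  Deconjugate: the word is γ·β·γ⁻¹ with γ = s2 (prefix) and γ⁻¹ = s2^-1 (suffix); strip both.
Reduced to β = s2 s2 s1^-1 s2 s1^-1 s2^-1 s2^-1 s1^-1 on 3 strands, 8 crossings.
Braid B: s2 s2 s1^-1 s2 s1^-1 s2^-1 s2^-1 s1^-1 s3^-1 on 4 strands reduces by inverse Markov moves (closure unchanged at each step):
  Destabilize: the word has the form β·s3^-1 where s3^-1 occurs only as the final letter (β ∈ B_3); drop it and the last strand → 3 strands.
Reduced to β = s2 s2 s1^-1 s2 s1^-1 s2^-1 s2^-1 s1^-1 on 3 strands, 8 crossings.
Both give the same β = s2 s2 s1^-1 s2 s1^-1 s2^-1 s2^-1 s1^-1 on 3 strands, so one state sum suffices:
Braid: s2 s2 s1^-1 s2 s1^-1 s2^-1 s2^-1 s1^-1 on 3 strands, 8 crossings.
Writhe w = (#positive) - (#negative) = 3 - 5 = -2.
Enumerate smoothing states for the bracket polynomial. There are 2^8 = 256 states.
Smooth each crossing (0=||, 1=⌣⌢); contribution A^(Σ sign_k(1-2s_k)) * d^(L-1).
Tabulate the states by total A-exponent and number of loops L (A-exp: L × count):
  A^8: L=4 ×1
  A^6: L=3 ×8
  A^4: L=2 ×23, L=4 ×5
  A^2: L=1 ×22, L=3 ×33, L=5 ×1
  A^0: L=2 ×52, L=4 ×18
  A^-2: L=1 ×13, L=3 ×37, L=5 ×6
  A^-4: L=2 ×14, L=4 ×13, L=6 ×1
  A^-6: L=3 ×6, L=5 ×2
  A^-8: L=4 ×1
Each group contributes A^e * Σ count * d^(L-1):
Powers of d = -A^2 - A^-2: d^2 = A^4 + 2 + A^-4; d^3 = -A^6 - 3*A^2 - 3*A^-2 - A^-6; d^4 = A^8 + 4*A^4 + 6 + 4*A^-4 + A^-8; d^5 = -A^10 - 5*A^6 - 10*A^2 - 10*A^-2 - 5*A^-6 - A^-10.
  A^8 * (d^3) = -A^14 - 3*A^10 - 3*A^6 - A^2
  A^6 * (8*d^2) = 8*A^10 + 16*A^6 + 8*A^2
  A^4 * (23*d + 5*d^3) = -5*A^10 - 38*A^6 - 38*A^2 - 5*A^-2
  A^2 * (22 + 33*d^2 + d^4) = A^10 + 37*A^6 + 94*A^2 + 37*A^-2 + A^-6
  A^0 * (52*d + 18*d^3) = -18*A^6 - 106*A^2 - 106*A^-2 - 18*A^-6
  A^-2 * (13 + 37*d^2 + 6*d^4) = 6*A^6 + 61*A^2 + 123*A^-2 + 61*A^-6 + 6*A^-10
  A^-4 * (14*d + 13*d^3 + d^5) = -A^6 - 18*A^2 - 63*A^-2 - 63*A^-6 - 18*A^-10 - A^-14
  A^-6 * (6*d^2 + 2*d^4) = 2*A^2 + 14*A^-2 + 24*A^-6 + 14*A^-10 + 2*A^-14
  A^-8 * (d^3) = -A^-2 - 3*A^-6 - 3*A^-10 - A^-14
Summing the groups: <K> = -A^14 + A^10 - A^6 + 2*A^2 - A^-2 + 2*A^-6 - A^-10
Normalise by the writhe: (-A^3)^(-w) = (-A^3)^(2) = A^6, so f(A) = A^6 * <K> = -A^20 + A^16 - A^12 + 2*A^8 - A^4 + 2 - A^-4.
Substitute A = t^(-1/4), i.e. A^e → t^(-e/4): V(t) = -t + 2 - t^-1 + 2*t^-2 - t^-3 + t^-4 - t^-5

Answer: -t + 2 - t^-1 + 2*t^-2 - t^-3 + t^-4 - t^-5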